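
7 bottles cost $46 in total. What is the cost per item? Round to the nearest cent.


Total cost: $46
Number of items: 7
Unit price: $46 / 7 = $6.5714... ≈ $6.57

$6.57


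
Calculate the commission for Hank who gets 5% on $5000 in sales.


Convert rate to decimal:
5% = 0.05
Multiply by sales:
$5000 x 0.05 = $250

$250


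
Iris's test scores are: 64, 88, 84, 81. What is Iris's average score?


Add the scores:
64 + 88 + 84 + 81 = 317
Divide by the number of tests:
317 / 4 = 79.25

79.25


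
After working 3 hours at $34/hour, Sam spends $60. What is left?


Calculate earnings:
3 x $34 = $102
Subtract spending:
$102 - $60 = $42

$42


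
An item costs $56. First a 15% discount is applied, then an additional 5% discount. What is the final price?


First discount:
15% of $56 = $8.40
Price after first discount:
$56 - $8.40 = $47.60
Second discount:
5% of $47.60 = $2.38
Final price:
$47.60 - $2.38 = $45.22

$45.22


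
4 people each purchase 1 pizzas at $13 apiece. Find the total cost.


Cost per person:
1 x $13 = $13
Group total:
4 x $13 = $52

$52


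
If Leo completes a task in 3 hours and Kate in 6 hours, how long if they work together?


Leo's rate: 1/3 of the job per hour
Kate's rate: 1/6 of the job per hour
Combined rate: 1/3 + 1/6 = 1/2 per hour
Time = 1 / (1/2) = 2 hours

2 hours


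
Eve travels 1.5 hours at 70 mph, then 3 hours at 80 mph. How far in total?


Leg 1 distance:
70 x 1.5 = 105 miles
Leg 2 distance:
80 x 3 = 240 miles
Total distance:
105 + 240 = 345 miles

345 miles


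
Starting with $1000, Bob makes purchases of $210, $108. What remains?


Add up expenses:
$210 + $108 = $318
Subtract from budget:
$1000 - $318 = $682

$682


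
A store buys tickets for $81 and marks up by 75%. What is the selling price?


Calculate the markup amount:
75% of $81 = $60.75
Add to cost:
$81 + $60.75 = $141.75

$141.75


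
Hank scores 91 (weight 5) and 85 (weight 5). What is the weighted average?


Weighted sum:
5 x 91 + 5 x 85 = 880
Total weight:
5 + 5 = 10
Weighted average:
880 / 10 = 88

88


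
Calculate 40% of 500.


Convert percentage to decimal:
40% = 0.4
Multiply:
500 x 0.4 = 200

200


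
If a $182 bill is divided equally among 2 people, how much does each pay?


Total bill: $182
Number of people: 2
Each pays: $182 / 2 = $91

$91


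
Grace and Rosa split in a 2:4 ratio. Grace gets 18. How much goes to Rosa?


Find the multiplier:
18 / 2 = 9
Apply to Rosa's share:
4 x 9 = 36

36


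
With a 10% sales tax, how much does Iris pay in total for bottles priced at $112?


Calculate the tax:
10% of $112 = $11.20
Add tax to price:
$112 + $11.20 = $123.20

$123.20


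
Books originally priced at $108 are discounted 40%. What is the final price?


Calculate the discount amount:
40% of $108 = $43.20
Subtract from original:
$108 - $43.20 = $64.80

$64.80


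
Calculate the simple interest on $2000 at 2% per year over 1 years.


Use the formula I = P x R x T / 100
P x R x T = 2000 x 2 x 1 = 4000
I = 4000 / 100 = $40

$40


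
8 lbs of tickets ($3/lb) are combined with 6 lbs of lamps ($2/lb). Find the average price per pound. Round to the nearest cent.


Cost of tickets:
8 x $3 = $24
Cost of lamps:
6 x $2 = $12
Total cost: $24 + $12 = $36
Total weight: 14 lbs
Average: $36 / 14 = $2.5714... ≈ $2.57/lb

$2.57/lb


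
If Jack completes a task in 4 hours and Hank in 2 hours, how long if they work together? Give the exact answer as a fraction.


Jack's rate: 1/4 of the job per hour
Hank's rate: 1/2 of the job per hour
Combined rate: 1/4 + 1/2 = 3/4 per hour
Time = 1 / (3/4) = 4/3 hours (≈ 1.33 hours)

4/3 hours


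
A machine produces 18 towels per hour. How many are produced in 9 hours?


Production rate: 18 towels per hour
Time: 9 hours
Total: 18 x 9 = 162 towels

162 towels


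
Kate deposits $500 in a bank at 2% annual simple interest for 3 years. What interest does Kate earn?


Use the formula I = P x R x T / 100
P x R x T = 500 x 2 x 3 = 3000
I = 3000 / 100 = $30

$30


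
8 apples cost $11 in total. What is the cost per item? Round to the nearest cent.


Total cost: $11
Number of items: 8
Unit price: $11 / 8 = $1.375 ≈ $1.38

$1.38


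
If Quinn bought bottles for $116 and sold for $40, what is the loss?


Selling price = $40
Cost price = $116
Loss = cost price - selling price:
Loss = $116 - $40 = $76

$76


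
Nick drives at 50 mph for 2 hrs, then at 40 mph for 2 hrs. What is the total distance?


Leg 1 distance:
50 x 2 = 100 miles
Leg 2 distance:
40 x 2 = 80 miles
Total distance:
100 + 80 = 180 miles

180 miles


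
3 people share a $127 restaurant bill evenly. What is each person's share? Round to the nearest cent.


Total bill: $127
Number of people: 3
Each pays: $127 / 3 = $42.3333... ≈ $42.33

$42.33


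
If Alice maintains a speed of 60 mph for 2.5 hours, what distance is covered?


Use the formula: distance = speed x time
Speed = 60 mph, Time = 2.5 hours
60 x 2.5 = 150 miles

150 miles


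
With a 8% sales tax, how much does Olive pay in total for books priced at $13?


Calculate the tax:
8% of $13 = $1.04
Add tax to price:
$13 + $1.04 = $14.04

$14.04


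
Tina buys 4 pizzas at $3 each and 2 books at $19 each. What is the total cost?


Cost of pizzas:
4 x $3 = $12
Cost of books:
2 x $19 = $38
Add both:
$12 + $38 = $50

$50


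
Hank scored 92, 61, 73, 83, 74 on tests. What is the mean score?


Add the scores:
92 + 61 + 73 + 83 + 74 = 383
Divide by the number of tests:
383 / 5 = 76.6

76.6


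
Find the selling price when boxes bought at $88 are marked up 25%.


Calculate the markup amount:
25% of $88 = $22
Add to cost:
$88 + $22 = $110

$110


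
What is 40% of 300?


Convert percentage to decimal:
40% = 0.4
Multiply:
300 x 0.4 = 120

120


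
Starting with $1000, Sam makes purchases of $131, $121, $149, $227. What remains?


Add up expenses:
$131 + $121 + $149 + $227 = $628
Subtract from budget:
$1000 - $628 = $372

$372


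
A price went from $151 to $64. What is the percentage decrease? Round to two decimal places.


Find the absolute change:
|64 - 151| = 87
Divide by original and multiply by 100:
87 / 151 x 100 = 57.6158...% ≈ 57.62%

57.62%


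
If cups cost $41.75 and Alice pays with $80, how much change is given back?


Start with the amount paid:
$80
Subtract the price:
$80 - $41.75 = $38.25

$38.25


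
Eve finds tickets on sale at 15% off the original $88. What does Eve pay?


Calculate the discount amount:
15% of $88 = $13.20
Subtract from original:
$88 - $13.20 = $74.80

$74.80


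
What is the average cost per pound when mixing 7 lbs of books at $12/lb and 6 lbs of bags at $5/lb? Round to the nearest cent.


Cost of books:
7 x $12 = $84
Cost of bags:
6 x $5 = $30
Total cost: $84 + $30 = $114
Total weight: 13 lbs
Average: $114 / 13 = $8.7692... ≈ $8.77/lb

$8.77/lb


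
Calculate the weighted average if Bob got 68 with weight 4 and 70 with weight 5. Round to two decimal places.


Weighted sum:
4 x 68 + 5 x 70 = 622
Total weight:
4 + 5 = 9
Weighted average:
622 / 9 = 69.1111... ≈ 69.11

69.11


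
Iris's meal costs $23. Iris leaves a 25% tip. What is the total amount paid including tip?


Calculate the tip:
25% of $23 = $5.75
Add tip to meal cost:
$23 + $5.75 = $28.75

$28.75


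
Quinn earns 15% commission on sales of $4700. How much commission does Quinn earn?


Convert rate to decimal:
15% = 0.15
Multiply by sales:
$4700 x 0.15 = $705

$705


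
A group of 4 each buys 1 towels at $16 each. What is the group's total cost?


Cost per person:
1 x $16 = $16
Group total:
4 x $16 = $64

$64


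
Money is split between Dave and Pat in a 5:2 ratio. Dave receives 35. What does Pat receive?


Find the multiplier:
35 / 5 = 7
Apply to Pat's share:
2 x 7 = 14

14


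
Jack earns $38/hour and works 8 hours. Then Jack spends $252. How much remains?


Calculate earnings:
8 x $38 = $304
Subtract spending:
$304 - $252 = $52

$52


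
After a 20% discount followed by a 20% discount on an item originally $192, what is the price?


First discount:
20% of $192 = $38.40
Price after first discount:
$192 - $38.40 = $153.60
Second discount:
20% of $153.60 = $30.72
Final price:
$153.60 - $30.72 = $122.88

$122.88


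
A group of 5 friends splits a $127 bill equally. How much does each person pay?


Total bill: $127
Number of people: 5
Each pays: $127 / 5 = $25.40

$25.40


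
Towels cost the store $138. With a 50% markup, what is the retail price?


Calculate the markup amount:
50% of $138 = $69
Add to cost:
$138 + $69 = $207

$207


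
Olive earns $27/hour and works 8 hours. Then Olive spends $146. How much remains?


Calculate earnings:
8 x $27 = $216
Subtract spending:
$216 - $146 = $70

$70


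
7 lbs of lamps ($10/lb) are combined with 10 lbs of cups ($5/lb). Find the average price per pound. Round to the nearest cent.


Cost of lamps:
7 x $10 = $70
Cost of cups:
10 x $5 = $50
Total cost: $70 + $50 = $120
Total weight: 17 lbs
Average: $120 / 17 = $7.0588... ≈ $7.06/lb

$7.06/lb


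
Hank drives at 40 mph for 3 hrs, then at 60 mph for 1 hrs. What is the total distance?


Leg 1 distance:
40 x 3 = 120 miles
Leg 2 distance:
60 x 1 = 60 miles
Total distance:
120 + 60 = 180 miles

180 miles


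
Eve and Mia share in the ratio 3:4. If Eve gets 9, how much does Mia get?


Find the multiplier:
9 / 3 = 3
Apply to Mia's share:
4 x 3 = 12

12


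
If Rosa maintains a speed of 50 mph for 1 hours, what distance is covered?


Use the formula: distance = speed x time
Speed = 50 mph, Time = 1 hours
50 x 1 = 50 miles

50 miles


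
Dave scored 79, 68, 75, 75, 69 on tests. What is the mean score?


Add the scores:
79 + 68 + 75 + 75 + 69 = 366
Divide by the number of tests:
366 / 5 = 73.2

73.2


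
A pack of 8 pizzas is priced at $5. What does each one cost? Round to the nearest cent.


Total cost: $5
Number of items: 8
Unit price: $5 / 8 = $0.625 ≈ $0.63

$0.63


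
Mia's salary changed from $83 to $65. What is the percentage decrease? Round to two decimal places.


Find the absolute change:
|65 - 83| = 18
Divide by original and multiply by 100:
18 / 83 x 100 = 21.6867...% ≈ 21.69%

21.69%


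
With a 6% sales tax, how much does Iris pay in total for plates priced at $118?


Calculate the tax:
6% of $118 = $7.08
Add tax to price:
$118 + $7.08 = $125.08

$125.08


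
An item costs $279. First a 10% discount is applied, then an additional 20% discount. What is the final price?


First discount:
10% of $279 = $27.90
Price after first discount:
$279 - $27.90 = $251.10
Second discount:
20% of $251.10 = $50.22
Final price:
$251.10 - $50.22 = $200.88

$200.88


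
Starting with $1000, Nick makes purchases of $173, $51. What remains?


Add up expenses:
$173 + $51 = $224
Subtract from budget:
$1000 - $224 = $776

$776


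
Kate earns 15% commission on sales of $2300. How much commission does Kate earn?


Convert rate to decimal:
15% = 0.15
Multiply by sales:
$2300 x 0.15 = $345

$345


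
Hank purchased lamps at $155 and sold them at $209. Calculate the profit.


Selling price = $209
Cost price = $155
Profit = selling price - cost price:
Profit = $209 - $155 = $54

$54


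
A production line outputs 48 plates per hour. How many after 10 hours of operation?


Production rate: 48 plates per hour
Time: 10 hours
Total: 48 x 10 = 480 plates

480 plates


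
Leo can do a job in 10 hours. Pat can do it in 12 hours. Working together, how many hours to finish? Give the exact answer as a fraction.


Leo's rate: 1/10 of the job per hour
Pat's rate: 1/12 of the job per hour
Combined rate: 1/10 + 1/12 = 11/60 per hour
Time = 1 / (11/60) = 60/11 hours (≈ 5.45 hours)

60/11 hours


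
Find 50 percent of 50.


Convert percentage to decimal:
50% = 0.5
Multiply:
50 x 0.5 = 25

25


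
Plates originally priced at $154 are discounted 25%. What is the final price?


Calculate the discount amount:
25% of $154 = $38.50
Subtract from original:
$154 - $38.50 = $115.50

$115.50


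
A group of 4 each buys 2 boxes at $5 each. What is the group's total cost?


Cost per person:
2 x $5 = $10
Group total:
4 x $10 = $40

$40


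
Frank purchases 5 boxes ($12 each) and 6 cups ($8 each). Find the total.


Cost of boxes:
5 x $12 = $60
Cost of cups:
6 x $8 = $48
Add both:
$60 + $48 = $108

$108


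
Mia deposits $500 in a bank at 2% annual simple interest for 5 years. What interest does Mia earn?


Use the formula I = P x R x T / 100
P x R x T = 500 x 2 x 5 = 5000
I = 5000 / 100 = $50

$50


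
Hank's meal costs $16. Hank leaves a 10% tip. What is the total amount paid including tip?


Calculate the tip:
10% of $16 = $1.60
Add tip to meal cost:
$16 + $1.60 = $17.60

$17.60


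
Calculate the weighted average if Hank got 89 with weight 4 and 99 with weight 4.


Weighted sum:
4 x 89 + 4 x 99 = 752
Total weight:
4 + 4 = 8
Weighted average:
752 / 8 = 94

94


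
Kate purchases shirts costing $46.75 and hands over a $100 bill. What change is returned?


Start with the amount paid:
$100
Subtract the price:
$100 - $46.75 = $53.25

$53.25


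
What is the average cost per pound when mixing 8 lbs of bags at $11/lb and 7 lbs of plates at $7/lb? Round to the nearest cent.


Cost of bags:
8 x $11 = $88
Cost of plates:
7 x $7 = $49
Total cost: $88 + $49 = $137
Total weight: 15 lbs
Average: $137 / 15 = $9.1333... ≈ $9.13/lb

$9.13/lb


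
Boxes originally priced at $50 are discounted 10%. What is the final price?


Calculate the discount amount:
10% of $50 = $5
Subtract from original:
$50 - $5 = $45

$45


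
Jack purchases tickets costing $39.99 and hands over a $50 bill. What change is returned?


Start with the amount paid:
$50
Subtract the price:
$50 - $39.99 = $10.01

$10.01


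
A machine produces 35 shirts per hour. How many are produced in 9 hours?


Production rate: 35 shirts per hour
Time: 9 hours
Total: 35 x 9 = 315 shirts

315 shirts


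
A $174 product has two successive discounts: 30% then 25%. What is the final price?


First discount:
30% of $174 = $52.20
Price after first discount:
$174 - $52.20 = $121.80
Second discount:
25% of $121.80 = $30.45
Final price:
$121.80 - $30.45 = $91.35

$91.35


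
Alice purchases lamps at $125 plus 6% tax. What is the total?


Calculate the tax:
6% of $125 = $7.50
Add tax to price:
$125 + $7.50 = $132.50

$132.50


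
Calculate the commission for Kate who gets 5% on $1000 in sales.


Convert rate to decimal:
5% = 0.05
Multiply by sales:
$1000 x 0.05 = $50

$50


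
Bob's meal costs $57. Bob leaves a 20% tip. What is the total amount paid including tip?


Calculate the tip:
20% of $57 = $11.40
Add tip to meal cost:
$57 + $11.40 = $68.40

$68.40


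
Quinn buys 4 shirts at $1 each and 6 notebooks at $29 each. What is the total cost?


Cost of shirts:
4 x $1 = $4
Cost of notebooks:
6 x $29 = $174
Add both:
$4 + $174 = $178

$178


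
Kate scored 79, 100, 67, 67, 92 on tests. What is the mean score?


Add the scores:
79 + 100 + 67 + 67 + 92 = 405
Divide by the number of tests:
405 / 5 = 81

81


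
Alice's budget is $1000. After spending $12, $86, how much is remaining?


Add up expenses:
$12 + $86 = $98
Subtract from budget:
$1000 - $98 = $902

$902


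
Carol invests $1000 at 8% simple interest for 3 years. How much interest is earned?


Use the formula I = P x R x T / 100
P x R x T = 1000 x 8 x 3 = 24000
I = 24000 / 100 = $240

$240


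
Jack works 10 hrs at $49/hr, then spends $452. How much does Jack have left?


Calculate earnings:
10 x $49 = $490
Subtract spending:
$490 - $452 = $38

$38


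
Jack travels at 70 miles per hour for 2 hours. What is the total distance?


Use the formula: distance = speed x time
Speed = 70 mph, Time = 2 hours
70 x 2 = 140 miles

140 miles


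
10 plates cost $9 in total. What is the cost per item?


Total cost: $9
Number of items: 10
Unit price: $9 / 10 = $0.90

$0.90


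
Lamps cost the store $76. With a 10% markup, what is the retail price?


Calculate the markup amount:
10% of $76 = $7.60
Add to cost:
$76 + $7.60 = $83.60

$83.60


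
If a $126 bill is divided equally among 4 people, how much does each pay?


Total bill: $126
Number of people: 4
Each pays: $126 / 4 = $31.50

$31.50


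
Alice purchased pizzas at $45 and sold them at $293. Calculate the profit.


Selling price = $293
Cost price = $45
Profit = selling price - cost price:
Profit = $293 - $45 = $248

$248


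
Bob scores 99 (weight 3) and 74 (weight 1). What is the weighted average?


Weighted sum:
3 x 99 + 1 x 74 = 371
Total weight:
3 + 1 = 4
Weighted average:
371 / 4 = 92.75

92.75


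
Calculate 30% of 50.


Convert percentage to decimal:
30% = 0.3
Multiply:
50 x 0.3 = 15

15


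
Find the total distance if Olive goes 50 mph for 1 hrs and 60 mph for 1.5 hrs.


Leg 1 distance:
50 x 1 = 50 miles
Leg 2 distance:
60 x 1.5 = 90 miles
Total distance:
50 + 90 = 140 miles

140 miles


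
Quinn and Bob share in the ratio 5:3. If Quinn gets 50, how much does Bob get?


Find the multiplier:
50 / 5 = 10
Apply to Bob's share:
3 x 10 = 30

30


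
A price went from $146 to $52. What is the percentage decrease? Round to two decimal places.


Find the absolute change:
|52 - 146| = 94
Divide by original and multiply by 100:
94 / 146 x 100 = 64.3835...% ≈ 64.38%

64.38%


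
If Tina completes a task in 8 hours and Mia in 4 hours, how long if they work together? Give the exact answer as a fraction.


Tina's rate: 1/8 of the job per hour
Mia's rate: 1/4 of the job per hour
Combined rate: 1/8 + 1/4 = 3/8 per hour
Time = 1 / (3/8) = 8/3 hours (≈ 2.67 hours)

8/3 hours


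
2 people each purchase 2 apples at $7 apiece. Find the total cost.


Cost per person:
2 x $7 = $14
Group total:
2 x $14 = $28

$28


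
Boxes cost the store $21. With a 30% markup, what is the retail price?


Calculate the markup amount:
30% of $21 = $6.30
Add to cost:
$21 + $6.30 = $27.30

$27.30


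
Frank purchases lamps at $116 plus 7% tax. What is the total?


Calculate the tax:
7% of $116 = $8.12
Add tax to price:
$116 + $8.12 = $124.12

$124.12


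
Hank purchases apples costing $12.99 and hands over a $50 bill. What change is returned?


Start with the amount paid:
$50
Subtract the price:
$50 - $12.99 = $37.01

$37.01


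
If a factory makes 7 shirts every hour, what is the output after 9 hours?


Production rate: 7 shirts per hour
Time: 9 hours
Total: 7 x 9 = 63 shirts

63 shirts


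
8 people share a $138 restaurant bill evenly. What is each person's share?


Total bill: $138
Number of people: 8
Each pays: $138 / 8 = $17.25

$17.25


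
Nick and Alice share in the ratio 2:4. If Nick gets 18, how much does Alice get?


Find the multiplier:
18 / 2 = 9
Apply to Alice's share:
4 x 9 = 36

36


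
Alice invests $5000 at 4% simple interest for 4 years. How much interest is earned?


Use the formula I = P x R x T / 100
P x R x T = 5000 x 4 x 4 = 80000
I = 80000 / 100 = $800

$800


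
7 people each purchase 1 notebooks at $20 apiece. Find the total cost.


Cost per person:
1 x $20 = $20
Group total:
7 x $20 = $140

$140


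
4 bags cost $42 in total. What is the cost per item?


Total cost: $42
Number of items: 4
Unit price: $42 / 4 = $10.50

$10.50


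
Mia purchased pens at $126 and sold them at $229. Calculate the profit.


Selling price = $229
Cost price = $126
Profit = selling price - cost price:
Profit = $229 - $126 = $103

$103


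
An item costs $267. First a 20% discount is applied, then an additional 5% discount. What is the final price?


First discount:
20% of $267 = $53.40
Price after first discount:
$267 - $53.40 = $213.60
Second discount:
5% of $213.60 = $10.68
Final price:
$213.60 - $10.68 = $202.92

$202.92


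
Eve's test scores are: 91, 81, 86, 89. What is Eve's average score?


Add the scores:
91 + 81 + 86 + 89 = 347
Divide by the number of tests:
347 / 4 = 86.75

86.75


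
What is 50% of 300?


Convert percentage to decimal:
50% = 0.5
Multiply:
300 x 0.5 = 150

150


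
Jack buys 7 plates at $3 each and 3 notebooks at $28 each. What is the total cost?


Cost of plates:
7 x $3 = $21
Cost of notebooks:
3 x $28 = $84
Add both:
$21 + $84 = $105

$105


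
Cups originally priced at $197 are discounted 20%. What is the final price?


Calculate the discount amount:
20% of $197 = $39.40
Subtract from original:
$197 - $39.40 = $157.60

$157.60


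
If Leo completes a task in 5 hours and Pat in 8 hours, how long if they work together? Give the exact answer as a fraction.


Leo's rate: 1/5 of the job per hour
Pat's rate: 1/8 of the job per hour
Combined rate: 1/5 + 1/8 = 13/40 per hour
Time = 1 / (13/40) = 40/13 hours (≈ 3.08 hours)

40/13 hours


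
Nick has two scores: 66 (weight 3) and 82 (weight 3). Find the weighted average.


Weighted sum:
3 x 66 + 3 x 82 = 444
Total weight:
3 + 3 = 6
Weighted average:
444 / 6 = 74

74


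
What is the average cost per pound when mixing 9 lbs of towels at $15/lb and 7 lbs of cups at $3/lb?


Cost of towels:
9 x $15 = $135
Cost of cups:
7 x $3 = $21
Total cost: $135 + $21 = $156
Total weight: 16 lbs
Average: $156 / 16 = $9.75/lb

$9.75/lb


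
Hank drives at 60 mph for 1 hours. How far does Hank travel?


Use the formula: distance = speed x time
Speed = 60 mph, Time = 1 hours
60 x 1 = 60 miles

60 miles


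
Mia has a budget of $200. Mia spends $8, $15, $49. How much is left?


Add up expenses:
$8 + $15 + $49 = $72
Subtract from budget:
$200 - $72 = $128

$128


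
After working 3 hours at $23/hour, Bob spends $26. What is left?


Calculate earnings:
3 x $23 = $69
Subtract spending:
$69 - $26 = $43

$43


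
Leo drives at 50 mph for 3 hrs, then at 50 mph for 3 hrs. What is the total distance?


Leg 1 distance:
50 x 3 = 150 miles
Leg 2 distance:
50 x 3 = 150 miles
Total distance:
150 + 150 = 300 miles

300 miles


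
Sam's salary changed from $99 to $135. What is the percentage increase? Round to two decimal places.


Find the absolute change:
|135 - 99| = 36
Divide by original and multiply by 100:
36 / 99 x 100 = 36.3636...% ≈ 36.36%

36.36%


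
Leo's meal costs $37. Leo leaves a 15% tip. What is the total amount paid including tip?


Calculate the tip:
15% of $37 = $5.55
Add tip to meal cost:
$37 + $5.55 = $42.55

$42.55


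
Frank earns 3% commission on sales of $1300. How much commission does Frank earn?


Convert rate to decimal:
3% = 0.03
Multiply by sales:
$1300 x 0.03 = $39

$39


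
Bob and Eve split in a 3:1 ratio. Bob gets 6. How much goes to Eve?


Find the multiplier:
6 / 3 = 2
Apply to Eve's share:
1 x 2 = 2

2


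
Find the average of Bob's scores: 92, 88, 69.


Add the scores:
92 + 88 + 69 = 249
Divide by the number of tests:
249 / 3 = 83

83


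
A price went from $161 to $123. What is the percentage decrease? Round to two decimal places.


Find the absolute change:
|123 - 161| = 38
Divide by original and multiply by 100:
38 / 161 x 100 = 23.6024...% ≈ 23.6%

23.6%


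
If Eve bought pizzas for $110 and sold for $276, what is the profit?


Selling price = $276
Cost price = $110
Profit = selling price - cost price:
Profit = $276 - $110 = $166

$166


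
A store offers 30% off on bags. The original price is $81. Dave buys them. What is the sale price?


Calculate the discount amount:
30% of $81 = $24.30
Subtract from original:
$81 - $24.30 = $56.70

$56.70


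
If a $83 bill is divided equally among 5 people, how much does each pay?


Total bill: $83
Number of people: 5
Each pays: $83 / 5 = $16.60

$16.60


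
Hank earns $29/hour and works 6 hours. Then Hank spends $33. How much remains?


Calculate earnings:
6 x $29 = $174
Subtract spending:
$174 - $33 = $141

$141


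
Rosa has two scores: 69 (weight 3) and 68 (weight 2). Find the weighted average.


Weighted sum:
3 x 69 + 2 x 68 = 343
Total weight:
3 + 2 = 5
Weighted average:
343 / 5 = 68.6

68.6


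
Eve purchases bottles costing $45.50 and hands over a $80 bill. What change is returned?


Start with the amount paid:
$80
Subtract the price:
$80 - $45.50 = $34.50

$34.50


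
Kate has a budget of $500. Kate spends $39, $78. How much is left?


Add up expenses:
$39 + $78 = $117
Subtract from budget:
$500 - $117 = $383

$383


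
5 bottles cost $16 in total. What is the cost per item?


Total cost: $16
Number of items: 5
Unit price: $16 / 5 = $3.20

$3.20


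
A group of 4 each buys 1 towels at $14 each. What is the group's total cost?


Cost per person:
1 x $14 = $14
Group total:
4 x $14 = $56

$56


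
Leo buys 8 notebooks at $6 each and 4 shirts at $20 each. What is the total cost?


Cost of notebooks:
8 x $6 = $48
Cost of shirts:
4 x $20 = $80
Add both:
$48 + $80 = $128

$128


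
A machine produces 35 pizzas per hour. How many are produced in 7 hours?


Production rate: 35 pizzas per hour
Time: 7 hours
Total: 35 x 7 = 245 pizzas

245 pizzas


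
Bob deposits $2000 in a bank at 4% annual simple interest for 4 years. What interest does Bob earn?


Use the formula I = P x R x T / 100
P x R x T = 2000 x 4 x 4 = 32000
I = 32000 / 100 = $320

$320


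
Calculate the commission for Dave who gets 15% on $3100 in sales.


Convert rate to decimal:
15% = 0.15
Multiply by sales:
$3100 x 0.15 = $465

$465


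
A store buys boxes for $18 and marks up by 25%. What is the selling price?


Calculate the markup amount:
25% of $18 = $4.50
Add to cost:
$18 + $4.50 = $22.50

$22.50


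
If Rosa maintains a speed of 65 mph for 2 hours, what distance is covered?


Use the formula: distance = speed x time
Speed = 65 mph, Time = 2 hours
65 x 2 = 130 miles

130 miles


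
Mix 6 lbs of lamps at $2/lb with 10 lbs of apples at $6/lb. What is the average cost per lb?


Cost of lamps:
6 x $2 = $12
Cost of apples:
10 x $6 = $60
Total cost: $12 + $60 = $72
Total weight: 16 lbs
Average: $72 / 16 = $4.50/lb

$4.50/lb


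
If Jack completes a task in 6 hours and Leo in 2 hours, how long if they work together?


Jack's rate: 1/6 of the job per hour
Leo's rate: 1/2 of the job per hour
Combined rate: 1/6 + 1/2 = 2/3 per hour
Time = 1 / (2/3) = 3/2 = 1.5 hours

1.5 hours


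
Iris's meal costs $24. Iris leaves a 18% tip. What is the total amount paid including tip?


Calculate the tip:
18% of $24 = $4.32
Add tip to meal cost:
$24 + $4.32 = $28.32

$28.32


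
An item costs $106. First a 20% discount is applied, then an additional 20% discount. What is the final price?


First discount:
20% of $106 = $21.20
Price after first discount:
$106 - $21.20 = $84.80
Second discount:
20% of $84.80 = $16.96
Final price:
$84.80 - $16.96 = $67.84

$67.84


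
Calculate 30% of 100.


Convert percentage to decimal:
30% = 0.3
Multiply:
100 x 0.3 = 30

30


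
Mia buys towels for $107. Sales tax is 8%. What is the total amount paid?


Calculate the tax:
8% of $107 = $8.56
Add tax to price:
$107 + $8.56 = $115.56

$115.56


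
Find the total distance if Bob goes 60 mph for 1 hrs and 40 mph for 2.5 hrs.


Leg 1 distance:
60 x 1 = 60 miles
Leg 2 distance:
40 x 2.5 = 100 miles
Total distance:
60 + 100 = 160 miles

160 miles


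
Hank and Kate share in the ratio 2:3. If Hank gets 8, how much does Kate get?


Find the multiplier:
8 / 2 = 4
Apply to Kate's share:
3 x 4 = 12

12


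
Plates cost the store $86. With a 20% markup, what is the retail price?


Calculate the markup amount:
20% of $86 = $17.20
Add to cost:
$86 + $17.20 = $103.20

$103.20


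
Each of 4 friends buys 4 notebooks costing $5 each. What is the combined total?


Cost per person:
4 x $5 = $20
Group total:
4 x $20 = $80

$80


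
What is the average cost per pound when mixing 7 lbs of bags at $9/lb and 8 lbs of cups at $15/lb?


Cost of bags:
7 x $9 = $63
Cost of cups:
8 x $15 = $120
Total cost: $63 + $120 = $183
Total weight: 15 lbs
Average: $183 / 15 = $12.20/lb

$12.20/lb


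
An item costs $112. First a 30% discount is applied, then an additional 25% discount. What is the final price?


First discount:
30% of $112 = $33.60
Price after first discount:
$112 - $33.60 = $78.40
Second discount:
25% of $78.40 = $19.60
Final price:
$78.40 - $19.60 = $58.80

$58.80


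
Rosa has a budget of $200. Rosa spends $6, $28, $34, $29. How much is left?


Add up expenses:
$6 + $28 + $34 + $29 = $97
Subtract from budget:
$200 - $97 = $103

$103


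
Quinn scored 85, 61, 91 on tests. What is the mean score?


Add the scores:
85 + 61 + 91 = 237
Divide by the number of tests:
237 / 3 = 79

79


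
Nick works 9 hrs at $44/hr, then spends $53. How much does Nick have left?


Calculate earnings:
9 x $44 = $396
Subtract spending:
$396 - $53 = $343

$343


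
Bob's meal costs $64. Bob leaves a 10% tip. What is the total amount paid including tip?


Calculate the tip:
10% of $64 = $6.40
Add tip to meal cost:
$64 + $6.40 = $70.40

$70.40


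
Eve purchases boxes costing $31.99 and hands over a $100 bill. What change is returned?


Start with the amount paid:
$100
Subtract the price:
$100 - $31.99 = $68.01

$68.01


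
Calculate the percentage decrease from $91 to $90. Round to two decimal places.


Find the absolute change:
|90 - 91| = 1
Divide by original and multiply by 100:
1 / 91 x 100 = 1.0989...% ≈ 1.1%

1.1%


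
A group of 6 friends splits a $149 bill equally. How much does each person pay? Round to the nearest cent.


Total bill: $149
Number of people: 6
Each pays: $149 / 6 = $24.8333... ≈ $24.83

$24.83


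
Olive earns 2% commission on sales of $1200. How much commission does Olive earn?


Convert rate to decimal:
2% = 0.02
Multiply by sales:
$1200 x 0.02 = $24

$24


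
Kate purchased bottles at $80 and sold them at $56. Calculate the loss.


Selling price = $56
Cost price = $80
Loss = cost price - selling price:
Loss = $80 - $56 = $24

$24


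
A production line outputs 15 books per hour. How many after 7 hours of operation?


Production rate: 15 books per hour
Time: 7 hours
Total: 15 x 7 = 105 books

105 books


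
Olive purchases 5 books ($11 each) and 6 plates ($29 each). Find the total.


Cost of books:
5 x $11 = $55
Cost of plates:
6 x $29 = $174
Add both:
$55 + $174 = $229

$229


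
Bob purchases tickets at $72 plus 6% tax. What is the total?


Calculate the tax:
6% of $72 = $4.32
Add tax to price:
$72 + $4.32 = $76.32

$76.32


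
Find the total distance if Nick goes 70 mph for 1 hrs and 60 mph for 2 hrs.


Leg 1 distance:
70 x 1 = 70 miles
Leg 2 distance:
60 x 2 = 120 miles
Total distance:
70 + 120 = 190 miles

190 miles


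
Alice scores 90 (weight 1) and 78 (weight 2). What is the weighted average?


Weighted sum:
1 x 90 + 2 x 78 = 246
Total weight:
1 + 2 = 3
Weighted average:
246 / 3 = 82

82


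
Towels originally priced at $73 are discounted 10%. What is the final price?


Calculate the discount amount:
10% of $73 = $7.30
Subtract from original:
$73 - $7.30 = $65.70

$65.70


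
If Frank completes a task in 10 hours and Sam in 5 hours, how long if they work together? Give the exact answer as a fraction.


Frank's rate: 1/10 of the job per hour
Sam's rate: 1/5 of the job per hour
Combined rate: 1/10 + 1/5 = 3/10 per hour
Time = 1 / (3/10) = 10/3 hours (≈ 3.33 hours)

10/3 hours


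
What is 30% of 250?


Convert percentage to decimal:
30% = 0.3
Multiply:
250 x 0.3 = 75

75


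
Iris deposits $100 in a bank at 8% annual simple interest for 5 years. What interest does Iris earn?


Use the formula I = P x R x T / 100
P x R x T = 100 x 8 x 5 = 4000
I = 4000 / 100 = $40

$40


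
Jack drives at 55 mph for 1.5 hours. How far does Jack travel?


Use the formula: distance = speed x time
Speed = 55 mph, Time = 1.5 hours
55 x 1.5 = 82.5 miles

82.5 miles


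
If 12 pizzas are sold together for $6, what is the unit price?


Total cost: $6
Number of items: 12
Unit price: $6 / 12 = $0.50

$0.50


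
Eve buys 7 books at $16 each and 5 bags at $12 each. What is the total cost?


Cost of books:
7 x $16 = $112
Cost of bags:
5 x $12 = $60
Add both:
$112 + $60 = $172

$172


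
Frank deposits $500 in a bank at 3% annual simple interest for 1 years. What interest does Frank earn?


Use the formula I = P x R x T / 100
P x R x T = 500 x 3 x 1 = 1500
I = 1500 / 100 = $15

$15


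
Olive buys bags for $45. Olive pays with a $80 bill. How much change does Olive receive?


Start with the amount paid:
$80
Subtract the price:
$80 - $45 = $35

$35


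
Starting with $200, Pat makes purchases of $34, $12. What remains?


Add up expenses:
$34 + $12 = $46
Subtract from budget:
$200 - $46 = $154

$154


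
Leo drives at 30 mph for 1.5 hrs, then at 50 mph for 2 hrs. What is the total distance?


Leg 1 distance:
30 x 1.5 = 45 miles
Leg 2 distance:
50 x 2 = 100 miles
Total distance:
45 + 100 = 145 miles

145 miles


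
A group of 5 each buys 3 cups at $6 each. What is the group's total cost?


Cost per person:
3 x $6 = $18
Group total:
5 x $18 = $90

$90


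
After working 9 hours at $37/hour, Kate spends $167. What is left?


Calculate earnings:
9 x $37 = $333
Subtract spending:
$333 - $167 = $166

$166


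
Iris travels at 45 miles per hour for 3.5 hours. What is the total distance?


Use the formula: distance = speed x time
Speed = 45 mph, Time = 3.5 hours
45 x 3.5 = 157.5 miles

157.5 miles


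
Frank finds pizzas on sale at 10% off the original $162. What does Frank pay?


Calculate the discount amount:
10% of $162 = $16.20
Subtract from original:
$162 - $16.20 = $145.80

$145.80


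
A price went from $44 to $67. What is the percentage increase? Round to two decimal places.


Find the absolute change:
|67 - 44| = 23
Divide by original and multiply by 100:
23 / 44 x 100 = 52.2727...% ≈ 52.27%

52.27%


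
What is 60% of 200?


Convert percentage to decimal:
60% = 0.6
Multiply:
200 x 0.6 = 120

120


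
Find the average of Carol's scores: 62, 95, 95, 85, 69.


Add the scores:
62 + 95 + 95 + 85 + 69 = 406
Divide by the number of tests:
406 / 5 = 81.2

81.2


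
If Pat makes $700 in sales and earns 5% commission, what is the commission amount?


Convert rate to decimal:
5% = 0.05
Multiply by sales:
$700 x 0.05 = $35

$35


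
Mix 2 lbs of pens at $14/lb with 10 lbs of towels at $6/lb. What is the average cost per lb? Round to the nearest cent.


Cost of pens:
2 x $14 = $28
Cost of towels:
10 x $6 = $60
Total cost: $28 + $60 = $88
Total weight: 12 lbs
Average: $88 / 12 = $7.3333... ≈ $7.33/lb

$7.33/lb


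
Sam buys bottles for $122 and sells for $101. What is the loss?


Selling price = $101
Cost price = $122
Loss = cost price - selling price:
Loss = $122 - $101 = $21

$21


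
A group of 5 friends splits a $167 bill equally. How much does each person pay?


Total bill: $167
Number of people: 5
Each pays: $167 / 5 = $33.40

$33.40


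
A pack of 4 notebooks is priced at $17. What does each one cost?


Total cost: $17
Number of items: 4
Unit price: $17 / 4 = $4.25

$4.25


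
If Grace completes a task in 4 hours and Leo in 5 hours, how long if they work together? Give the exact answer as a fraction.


Grace's rate: 1/4 of the job per hour
Leo's rate: 1/5 of the job per hour
Combined rate: 1/4 + 1/5 = 9/20 per hour
Time = 1 / (9/20) = 20/9 hours (≈ 2.22 hours)

20/9 hours


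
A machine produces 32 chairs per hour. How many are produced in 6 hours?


Production rate: 32 chairs per hour
Time: 6 hours
Total: 32 x 6 = 192 chairs

192 chairs


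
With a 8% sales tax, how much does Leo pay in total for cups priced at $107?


Calculate the tax:
8% of $107 = $8.56
Add tax to price:
$107 + $8.56 = $115.56

$115.56


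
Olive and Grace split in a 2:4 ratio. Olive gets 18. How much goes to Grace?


Find the multiplier:
18 / 2 = 9
Apply to Grace's share:
4 x 9 = 36

36


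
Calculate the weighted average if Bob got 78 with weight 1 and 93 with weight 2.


Weighted sum:
1 x 78 + 2 x 93 = 264
Total weight:
1 + 2 = 3
Weighted average:
264 / 3 = 88

88


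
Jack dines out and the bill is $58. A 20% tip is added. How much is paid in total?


Calculate the tip:
20% of $58 = $11.60
Add tip to meal cost:
$58 + $11.60 = $69.60

$69.60


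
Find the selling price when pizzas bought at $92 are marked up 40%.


Calculate the markup amount:
40% of $92 = $36.80
Add to cost:
$92 + $36.80 = $128.80

$128.80


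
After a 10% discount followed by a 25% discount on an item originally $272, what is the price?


First discount:
10% of $272 = $27.20
Price after first discount:
$272 - $27.20 = $244.80
Second discount:
25% of $244.80 = $61.20
Final price:
$244.80 - $61.20 = $183.60

$183.60


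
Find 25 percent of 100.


Convert percentage to decimal:
25% = 0.25
Multiply:
100 x 0.25 = 25

25


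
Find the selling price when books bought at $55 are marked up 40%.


Calculate the markup amount:
40% of $55 = $22
Add to cost:
$55 + $22 = $77

$77


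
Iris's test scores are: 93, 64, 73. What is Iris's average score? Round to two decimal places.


Add the scores:
93 + 64 + 73 = 230
Divide by the number of tests:
230 / 3 = 76.6666... ≈ 76.67

76.67


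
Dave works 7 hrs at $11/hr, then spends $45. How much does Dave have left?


Calculate earnings:
7 x $11 = $77
Subtract spending:
$77 - $45 = $32

$32


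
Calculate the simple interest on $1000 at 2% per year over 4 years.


Use the formula I = P x R x T / 100
P x R x T = 1000 x 2 x 4 = 8000
I = 8000 / 100 = $80

$80


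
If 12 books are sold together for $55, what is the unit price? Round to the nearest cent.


Total cost: $55
Number of items: 12
Unit price: $55 / 12 = $4.5833... ≈ $4.58

$4.58


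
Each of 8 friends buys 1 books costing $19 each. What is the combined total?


Cost per person:
1 x $19 = $19
Group total:
8 x $19 = $152

$152


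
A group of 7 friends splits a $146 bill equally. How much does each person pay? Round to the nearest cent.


Total bill: $146
Number of people: 7
Each pays: $146 / 7 = $20.8571... ≈ $20.86

$20.86


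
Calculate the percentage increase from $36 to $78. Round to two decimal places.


Find the absolute change:
|78 - 36| = 42
Divide by original and multiply by 100:
42 / 36 x 100 = 116.6666...% ≈ 116.67%

116.67%


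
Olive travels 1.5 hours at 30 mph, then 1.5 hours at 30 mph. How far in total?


Leg 1 distance:
30 x 1.5 = 45 miles
Leg 2 distance:
30 x 1.5 = 45 miles
Total distance:
45 + 45 = 90 miles

90 miles


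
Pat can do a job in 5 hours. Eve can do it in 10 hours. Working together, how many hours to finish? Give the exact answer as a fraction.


Pat's rate: 1/5 of the job per hour
Eve's rate: 1/10 of the job per hour
Combined rate: 1/5 + 1/10 = 3/10 per hour
Time = 1 / (3/10) = 10/3 hours (≈ 3.33 hours)

10/3 hours


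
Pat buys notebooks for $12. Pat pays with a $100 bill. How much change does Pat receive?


Start with the amount paid:
$100
Subtract the price:
$100 - $12 = $88

$88


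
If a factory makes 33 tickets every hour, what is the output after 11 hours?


Production rate: 33 tickets per hour
Time: 11 hours
Total: 33 x 11 = 363 tickets

363 tickets


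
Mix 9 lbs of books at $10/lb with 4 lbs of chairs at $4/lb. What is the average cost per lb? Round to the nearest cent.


Cost of books:
9 x $10 = $90
Cost of chairs:
4 x $4 = $16
Total cost: $90 + $16 = $106
Total weight: 13 lbs
Average: $106 / 13 = $8.1538... ≈ $8.15/lb

$8.15/lb
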